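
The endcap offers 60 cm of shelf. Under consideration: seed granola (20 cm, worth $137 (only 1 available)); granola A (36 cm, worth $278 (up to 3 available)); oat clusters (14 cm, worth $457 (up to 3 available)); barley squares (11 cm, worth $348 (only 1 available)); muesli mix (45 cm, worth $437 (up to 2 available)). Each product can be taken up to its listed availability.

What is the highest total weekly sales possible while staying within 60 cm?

1719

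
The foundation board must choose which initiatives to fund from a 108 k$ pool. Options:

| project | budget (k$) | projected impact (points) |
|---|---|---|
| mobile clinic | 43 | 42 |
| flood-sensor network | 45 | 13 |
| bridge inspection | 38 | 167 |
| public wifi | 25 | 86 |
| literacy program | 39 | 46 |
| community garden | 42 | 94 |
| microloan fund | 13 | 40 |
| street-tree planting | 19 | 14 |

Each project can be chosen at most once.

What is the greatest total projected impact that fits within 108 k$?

347

Density check — bridge inspection 4.39, public wifi 3.44, microloan fund 3.08, community garden 2.24 are the best per k$.
A density-first pass picks bridge inspection + public wifi + microloan fund + street-tree planting — 307 at 95 k$.
Replace microloan fund and street-tree planting with community garden: the trade gains 40 net, giving 347 at 105 k$.
Nothing else within 108 k$ beats 347.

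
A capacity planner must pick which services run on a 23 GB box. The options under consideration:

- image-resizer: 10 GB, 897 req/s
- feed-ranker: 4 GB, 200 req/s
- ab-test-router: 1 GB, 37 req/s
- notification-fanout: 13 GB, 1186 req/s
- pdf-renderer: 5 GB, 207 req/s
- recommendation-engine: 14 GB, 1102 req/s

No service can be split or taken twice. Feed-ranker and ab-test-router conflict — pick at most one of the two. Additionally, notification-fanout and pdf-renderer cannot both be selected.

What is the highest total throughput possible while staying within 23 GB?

2083

Image-resizer + notification-fanout uses 23 of the 23 GB and totals 2083.
Runner-up feed-ranker + pdf-renderer + recommendation-engine tops out at 1509.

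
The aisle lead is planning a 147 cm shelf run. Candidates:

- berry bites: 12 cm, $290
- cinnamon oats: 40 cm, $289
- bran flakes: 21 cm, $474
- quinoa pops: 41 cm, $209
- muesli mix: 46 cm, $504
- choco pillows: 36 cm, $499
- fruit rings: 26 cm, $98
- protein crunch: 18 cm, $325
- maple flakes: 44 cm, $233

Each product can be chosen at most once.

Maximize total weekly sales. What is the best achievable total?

2092

Berry bites + bran flakes + muesli mix + choco pillows + protein crunch uses 133 of the 147 cm and totals 2092.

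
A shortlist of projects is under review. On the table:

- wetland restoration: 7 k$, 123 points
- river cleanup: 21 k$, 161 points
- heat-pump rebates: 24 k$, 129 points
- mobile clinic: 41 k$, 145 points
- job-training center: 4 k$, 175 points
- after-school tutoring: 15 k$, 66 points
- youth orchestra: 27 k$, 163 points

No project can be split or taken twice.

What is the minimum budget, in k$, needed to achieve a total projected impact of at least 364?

26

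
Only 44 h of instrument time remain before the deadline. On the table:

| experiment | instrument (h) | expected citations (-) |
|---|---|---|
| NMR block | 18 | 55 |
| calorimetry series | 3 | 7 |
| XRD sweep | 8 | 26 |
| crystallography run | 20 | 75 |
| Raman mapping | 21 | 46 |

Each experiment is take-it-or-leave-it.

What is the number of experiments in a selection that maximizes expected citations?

3

The maximum expected citations within 44 h is 137.
One optimal bundle: NMR block + calorimetry series + crystallography run (41 h).
Every optimal selection uses 3 experiments.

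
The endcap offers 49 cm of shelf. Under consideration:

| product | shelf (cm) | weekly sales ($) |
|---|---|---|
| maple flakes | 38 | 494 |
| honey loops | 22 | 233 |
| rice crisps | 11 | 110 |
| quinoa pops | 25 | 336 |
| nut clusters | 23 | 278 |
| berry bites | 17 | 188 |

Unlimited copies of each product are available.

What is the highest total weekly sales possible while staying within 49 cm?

Density check — quinoa pops 13.44, maple flakes 13.00, nut clusters 12.09 are the best per cm.
The ratio ordering already packs tightly: quinoa pops + nut clusters, 48 cm, 614.
That's the maximum — no swap from here does better than 614.

614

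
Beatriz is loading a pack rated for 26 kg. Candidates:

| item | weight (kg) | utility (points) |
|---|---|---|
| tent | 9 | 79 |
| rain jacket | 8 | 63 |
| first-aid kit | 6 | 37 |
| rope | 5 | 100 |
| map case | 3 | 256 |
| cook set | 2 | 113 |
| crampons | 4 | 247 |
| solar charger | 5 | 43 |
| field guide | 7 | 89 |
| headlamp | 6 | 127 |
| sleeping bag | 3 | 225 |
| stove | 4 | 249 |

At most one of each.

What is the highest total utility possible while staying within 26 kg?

Filling by ratio: map case + cook set + crampons + headlamp + sleeping bag + stove for 1217, with 4 kg left unused.
Dropping headlamp frees 6 kg; slotting in rope + solar charger (10 kg) lifts the total to 1233 at 26 kg.
The closest alternative, map case + cook set + crampons + headlamp + sleeping bag + stove, reaches only 1217.

1233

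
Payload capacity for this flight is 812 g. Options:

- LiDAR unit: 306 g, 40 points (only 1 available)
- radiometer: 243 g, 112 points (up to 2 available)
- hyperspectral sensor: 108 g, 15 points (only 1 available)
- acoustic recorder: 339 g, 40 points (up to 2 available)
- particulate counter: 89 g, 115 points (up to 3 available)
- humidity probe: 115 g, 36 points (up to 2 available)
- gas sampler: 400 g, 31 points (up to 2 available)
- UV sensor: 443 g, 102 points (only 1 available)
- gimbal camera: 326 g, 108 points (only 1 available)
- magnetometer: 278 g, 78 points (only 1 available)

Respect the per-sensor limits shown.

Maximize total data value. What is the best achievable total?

569

By data value per g: particulate counter 1.29, radiometer 0.46, gimbal camera 0.33 lead.
Taking 2×radiometer + 3×particulate counter: 753 g used, 569 in data value.
That's the maximum — no swap from here does better than 569.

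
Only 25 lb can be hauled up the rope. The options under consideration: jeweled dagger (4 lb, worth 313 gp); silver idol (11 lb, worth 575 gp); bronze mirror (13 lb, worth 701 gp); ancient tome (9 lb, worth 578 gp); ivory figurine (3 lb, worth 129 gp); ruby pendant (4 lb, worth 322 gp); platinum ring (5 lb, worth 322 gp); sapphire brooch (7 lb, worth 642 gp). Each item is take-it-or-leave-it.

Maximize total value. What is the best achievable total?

Filling by ratio: jeweled dagger + ivory figurine + ruby pendant + platinum ring + sapphire brooch for 1728, with 2 lb left unused.
The 7 lb tied up in jeweled dagger and ivory figurine is better spent on ancient tome — total rises to 1864 (25 lb).
Every other selection either busts 25 lb or fails to beat 1864.

1864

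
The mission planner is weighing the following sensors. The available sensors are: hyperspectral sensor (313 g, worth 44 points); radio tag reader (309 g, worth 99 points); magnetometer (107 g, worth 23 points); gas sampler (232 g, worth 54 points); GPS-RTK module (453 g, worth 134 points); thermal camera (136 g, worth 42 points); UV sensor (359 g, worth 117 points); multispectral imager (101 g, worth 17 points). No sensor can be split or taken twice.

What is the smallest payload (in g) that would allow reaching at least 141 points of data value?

445

Look for the lowest-payload combination reaching 141.
radio tag reader + thermal camera reaches 141 using 445 g.
Any bundle with less than 445 g falls short of 141.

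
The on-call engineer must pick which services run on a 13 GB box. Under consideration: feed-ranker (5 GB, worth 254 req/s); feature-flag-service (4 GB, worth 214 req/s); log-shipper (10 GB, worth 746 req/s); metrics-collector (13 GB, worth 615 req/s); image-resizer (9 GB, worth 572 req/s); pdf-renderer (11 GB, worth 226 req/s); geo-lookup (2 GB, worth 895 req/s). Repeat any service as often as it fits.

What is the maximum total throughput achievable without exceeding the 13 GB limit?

Density check — geo-lookup 447.50, log-shipper 74.60, image-resizer 63.56, feature-flag-service 53.50 are the best per GB.
6×geo-lookup uses 12 of the 13 GB and totals 5370.

5370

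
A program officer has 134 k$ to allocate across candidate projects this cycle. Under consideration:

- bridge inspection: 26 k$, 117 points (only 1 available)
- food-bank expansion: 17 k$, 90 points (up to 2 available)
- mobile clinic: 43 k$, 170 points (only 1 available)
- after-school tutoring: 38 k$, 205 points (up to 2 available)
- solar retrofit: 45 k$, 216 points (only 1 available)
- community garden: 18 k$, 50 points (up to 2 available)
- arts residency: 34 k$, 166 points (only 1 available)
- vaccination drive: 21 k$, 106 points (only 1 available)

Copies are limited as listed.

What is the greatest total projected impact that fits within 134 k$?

Ranking by ratio (projected impact/k$): after-school tutoring 5.39, food-bank expansion 5.29, vaccination drive 5.05.
Taking 2×food-bank expansion + 2×after-school tutoring + vaccination drive: 131 k$ used, 696 in projected impact.
That's the maximum — no swap from here does better than 696.

696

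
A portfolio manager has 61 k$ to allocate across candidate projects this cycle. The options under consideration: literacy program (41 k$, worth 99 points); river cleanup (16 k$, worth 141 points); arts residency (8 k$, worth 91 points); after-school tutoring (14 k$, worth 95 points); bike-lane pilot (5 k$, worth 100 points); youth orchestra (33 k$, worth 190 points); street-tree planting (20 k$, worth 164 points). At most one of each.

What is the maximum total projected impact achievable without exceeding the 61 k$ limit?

500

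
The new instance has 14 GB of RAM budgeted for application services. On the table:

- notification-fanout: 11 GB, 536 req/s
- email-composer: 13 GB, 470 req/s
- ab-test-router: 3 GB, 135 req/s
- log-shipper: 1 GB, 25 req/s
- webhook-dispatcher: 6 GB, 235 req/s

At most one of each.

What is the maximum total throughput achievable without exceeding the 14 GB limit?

671

Ranking by ratio (throughput/GB): notification-fanout 48.73, ab-test-router 45.00, webhook-dispatcher 39.17.
The ratio ordering already packs tightly: notification-fanout + ab-test-router, 14 GB, 671.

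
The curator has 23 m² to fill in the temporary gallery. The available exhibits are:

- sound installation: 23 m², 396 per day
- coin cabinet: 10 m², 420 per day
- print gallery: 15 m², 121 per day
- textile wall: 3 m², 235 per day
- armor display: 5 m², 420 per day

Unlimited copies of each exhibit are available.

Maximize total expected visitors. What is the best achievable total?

Taking textile wall + 4×armor display: 23 m² used, 1915 in expected visitors.
Every other selection either busts 23 m² or fails to beat 1915.

1915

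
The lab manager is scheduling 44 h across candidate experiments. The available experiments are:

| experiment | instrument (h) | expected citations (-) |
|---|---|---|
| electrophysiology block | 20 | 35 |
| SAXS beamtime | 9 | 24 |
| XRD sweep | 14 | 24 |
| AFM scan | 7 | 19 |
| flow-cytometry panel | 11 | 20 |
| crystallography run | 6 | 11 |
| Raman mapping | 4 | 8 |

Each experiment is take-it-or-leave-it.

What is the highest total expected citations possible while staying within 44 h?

89

Density check — AFM scan 2.71, SAXS beamtime 2.67, Raman mapping 2.00 are the best per h.
Filling by ratio: SAXS beamtime + AFM scan + flow-cytometry panel + crystallography run + Raman mapping for 82, with 7 h left unused.
Dropping flow-cytometry panel and Raman mapping frees 15 h; slotting in electrophysiology block (20 h) lifts the total to 89 at 42 h.
Nothing else within 44 h beats 89.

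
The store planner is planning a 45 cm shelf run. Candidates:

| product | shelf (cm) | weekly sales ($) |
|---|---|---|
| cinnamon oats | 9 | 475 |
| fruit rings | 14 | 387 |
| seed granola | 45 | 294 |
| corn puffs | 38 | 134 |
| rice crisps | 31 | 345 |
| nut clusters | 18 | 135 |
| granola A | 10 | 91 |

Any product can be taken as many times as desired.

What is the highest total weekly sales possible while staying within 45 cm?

2375

Density check — cinnamon oats 52.78, fruit rings 27.64, rice crisps 11.13 are the best per cm.
Best packing: 5×cinnamon oats — 45 cm, 2375 total.
Nothing else within 45 cm beats 2375.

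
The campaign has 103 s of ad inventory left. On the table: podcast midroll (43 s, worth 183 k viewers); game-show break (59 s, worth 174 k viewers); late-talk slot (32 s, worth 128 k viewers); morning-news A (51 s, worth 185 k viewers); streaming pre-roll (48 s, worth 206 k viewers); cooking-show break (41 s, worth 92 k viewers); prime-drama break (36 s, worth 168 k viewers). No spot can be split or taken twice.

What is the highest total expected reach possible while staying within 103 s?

Filling by ratio: streaming pre-roll + prime-drama break for 374, with 19 s left unused.
Replace prime-drama break with morning-news A: the trade gains 17 net, giving 391 at 99 s.
Every other selection either busts 103 s or fails to beat 391.

391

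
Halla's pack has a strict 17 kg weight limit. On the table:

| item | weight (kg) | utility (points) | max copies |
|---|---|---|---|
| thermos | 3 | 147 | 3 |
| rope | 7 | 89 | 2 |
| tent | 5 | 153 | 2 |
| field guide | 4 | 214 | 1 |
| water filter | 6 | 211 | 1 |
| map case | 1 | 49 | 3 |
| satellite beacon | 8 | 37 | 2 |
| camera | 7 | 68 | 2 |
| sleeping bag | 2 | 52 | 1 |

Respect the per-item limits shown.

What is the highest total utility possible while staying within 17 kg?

805

The ratio heuristic lands on 3×thermos + field guide + 3×map case (802) but leaves 1 kg idle.
The 1 kg tied up in map case is better spent on sleeping bag — total rises to 805 (17 kg).
Nothing else within 17 kg beats 805.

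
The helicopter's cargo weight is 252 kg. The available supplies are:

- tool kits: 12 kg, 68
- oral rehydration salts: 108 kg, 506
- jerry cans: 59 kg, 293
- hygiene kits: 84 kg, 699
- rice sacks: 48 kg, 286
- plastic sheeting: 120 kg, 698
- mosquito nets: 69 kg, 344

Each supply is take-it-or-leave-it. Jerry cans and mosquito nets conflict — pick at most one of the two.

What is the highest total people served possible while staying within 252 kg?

Ranking by ratio (people served/kg): hygiene kits 8.32, rice sacks 5.96, plastic sheeting 5.82, tool kits 5.67.
Taking hygiene kits + rice sacks + plastic sheeting: 252 kg used, 1683 in people served.

1683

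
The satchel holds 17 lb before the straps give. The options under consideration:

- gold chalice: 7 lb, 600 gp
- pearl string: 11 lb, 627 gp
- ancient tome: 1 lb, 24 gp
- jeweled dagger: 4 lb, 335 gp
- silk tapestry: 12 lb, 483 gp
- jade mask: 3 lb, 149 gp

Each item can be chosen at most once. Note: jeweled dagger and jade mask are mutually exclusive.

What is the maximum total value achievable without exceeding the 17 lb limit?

986

Taking pearl string + ancient tome + jeweled dagger: 16 lb used, 986 in value.
An exhaustive check of the 64 subsets confirms 986.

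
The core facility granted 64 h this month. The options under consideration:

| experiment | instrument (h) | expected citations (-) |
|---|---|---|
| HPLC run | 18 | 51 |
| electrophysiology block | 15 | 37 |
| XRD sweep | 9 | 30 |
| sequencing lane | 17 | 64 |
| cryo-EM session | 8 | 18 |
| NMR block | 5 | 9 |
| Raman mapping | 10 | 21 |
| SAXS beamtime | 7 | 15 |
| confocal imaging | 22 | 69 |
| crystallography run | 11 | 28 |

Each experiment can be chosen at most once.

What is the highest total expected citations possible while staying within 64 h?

Electrophysiology block + XRD sweep + sequencing lane + confocal imaging uses 63 of the 64 h and totals 200.

200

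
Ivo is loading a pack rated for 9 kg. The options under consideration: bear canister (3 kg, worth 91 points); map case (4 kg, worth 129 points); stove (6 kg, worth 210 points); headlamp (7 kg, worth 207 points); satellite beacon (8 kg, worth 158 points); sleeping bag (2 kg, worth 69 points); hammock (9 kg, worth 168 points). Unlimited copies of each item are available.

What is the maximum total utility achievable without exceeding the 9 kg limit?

By utility per kg: stove 35.00, sleeping bag 34.50, map case 32.25, bear canister 30.33 lead.
Taking the top-ratio items first gives stove + sleeping bag for 279 (8 kg).
Replace sleeping bag with bear canister: the trade gains 22 net, giving 301 at 9 kg.
That's the maximum — no swap from here does better than 301.

301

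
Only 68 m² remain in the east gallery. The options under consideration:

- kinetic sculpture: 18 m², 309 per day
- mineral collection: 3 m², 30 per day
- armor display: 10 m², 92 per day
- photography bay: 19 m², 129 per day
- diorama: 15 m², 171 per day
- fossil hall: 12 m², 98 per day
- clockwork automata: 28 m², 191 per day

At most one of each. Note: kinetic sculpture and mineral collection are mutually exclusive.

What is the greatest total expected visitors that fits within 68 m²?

707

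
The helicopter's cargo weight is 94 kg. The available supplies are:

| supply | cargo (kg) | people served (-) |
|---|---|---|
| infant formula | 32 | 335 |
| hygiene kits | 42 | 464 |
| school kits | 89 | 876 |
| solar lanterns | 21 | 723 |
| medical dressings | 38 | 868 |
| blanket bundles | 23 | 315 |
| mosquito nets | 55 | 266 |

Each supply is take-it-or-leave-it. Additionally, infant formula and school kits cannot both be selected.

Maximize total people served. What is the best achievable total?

The ratio heuristic lands on solar lanterns + medical dressings + blanket bundles (1906) but leaves 12 kg idle.
Replace blanket bundles with infant formula: the trade gains 20 net, giving 1926 at 91 kg.
Next best is solar lanterns + medical dressings + blanket bundles at 1906 (82 kg) — short by 20.

1926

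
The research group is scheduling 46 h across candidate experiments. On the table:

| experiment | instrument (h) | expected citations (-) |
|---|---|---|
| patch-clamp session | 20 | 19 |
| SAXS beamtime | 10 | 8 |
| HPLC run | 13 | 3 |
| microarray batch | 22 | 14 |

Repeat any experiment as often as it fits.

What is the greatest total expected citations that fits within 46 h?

38

Density check — patch-clamp session 0.95, SAXS beamtime 0.80, microarray batch 0.64, HPLC run 0.23 are the best per h.
The ratio ordering already packs tightly: 2×patch-clamp session, 40 h, 38.
Nothing else within 46 h beats 38.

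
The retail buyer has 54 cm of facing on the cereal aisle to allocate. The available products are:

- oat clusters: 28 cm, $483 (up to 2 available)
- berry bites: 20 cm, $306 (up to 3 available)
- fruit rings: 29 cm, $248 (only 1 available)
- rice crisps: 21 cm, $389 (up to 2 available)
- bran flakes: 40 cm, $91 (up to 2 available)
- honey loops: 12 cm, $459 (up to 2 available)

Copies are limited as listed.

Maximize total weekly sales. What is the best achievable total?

Greedy by ratio would take rice crisps + 2×honey loops: 45 cm used, total 1307.
The 21 cm tied up in rice crisps is better spent on oat clusters — total rises to 1401 (52 cm).

1401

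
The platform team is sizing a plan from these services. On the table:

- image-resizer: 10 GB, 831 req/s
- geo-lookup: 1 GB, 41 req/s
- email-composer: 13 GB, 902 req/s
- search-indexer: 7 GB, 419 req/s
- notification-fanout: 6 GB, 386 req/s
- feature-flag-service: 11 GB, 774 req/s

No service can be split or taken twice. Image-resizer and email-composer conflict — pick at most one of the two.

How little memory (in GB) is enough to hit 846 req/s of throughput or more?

Look for the lowest-memory combination reaching 846.
Taking image-resizer + geo-lookup gives 872 (≥ 846) for 11 GB.
No combination under 11 GB hits 846.

11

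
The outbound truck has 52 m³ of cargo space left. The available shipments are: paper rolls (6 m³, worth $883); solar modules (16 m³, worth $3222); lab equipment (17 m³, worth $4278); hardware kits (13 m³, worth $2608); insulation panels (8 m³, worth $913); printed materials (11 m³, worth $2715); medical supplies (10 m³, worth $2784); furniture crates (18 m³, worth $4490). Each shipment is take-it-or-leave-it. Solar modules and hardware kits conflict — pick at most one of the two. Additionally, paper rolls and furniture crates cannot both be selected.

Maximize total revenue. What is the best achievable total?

By revenue per m³: medical supplies 278.40, lab equipment 251.65, furniture crates 249.44, printed materials 246.82 lead.
Taking hardware kits + printed materials + medical supplies + furniture crates: 52 m³ used, 12597 in revenue.
Every other selection either busts 52 m³ or breaks a pairing rule or fails to beat 12597.

12597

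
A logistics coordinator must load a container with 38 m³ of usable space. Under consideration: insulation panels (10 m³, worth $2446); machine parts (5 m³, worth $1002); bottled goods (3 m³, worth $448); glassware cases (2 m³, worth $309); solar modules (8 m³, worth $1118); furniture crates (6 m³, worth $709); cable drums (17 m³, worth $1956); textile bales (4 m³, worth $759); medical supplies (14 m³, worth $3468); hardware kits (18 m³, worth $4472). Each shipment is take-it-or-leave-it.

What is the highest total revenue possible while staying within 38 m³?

9008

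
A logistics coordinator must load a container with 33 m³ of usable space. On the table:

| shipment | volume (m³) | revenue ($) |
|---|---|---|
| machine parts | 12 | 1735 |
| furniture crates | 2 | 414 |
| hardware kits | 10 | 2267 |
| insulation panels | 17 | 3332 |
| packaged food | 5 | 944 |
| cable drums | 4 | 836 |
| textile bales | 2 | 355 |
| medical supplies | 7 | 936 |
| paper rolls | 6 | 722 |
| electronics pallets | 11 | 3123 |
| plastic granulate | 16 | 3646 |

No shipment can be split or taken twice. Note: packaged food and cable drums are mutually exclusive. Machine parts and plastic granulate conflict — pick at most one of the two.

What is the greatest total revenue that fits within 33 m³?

8019

The ratio ordering already packs tightly: furniture crates + cable drums + electronics pallets + plastic granulate, 33 m³, 8019.
Next best is cable drums + textile bales + electronics pallets + plastic granulate at 7960 (33 m³) — short by 59.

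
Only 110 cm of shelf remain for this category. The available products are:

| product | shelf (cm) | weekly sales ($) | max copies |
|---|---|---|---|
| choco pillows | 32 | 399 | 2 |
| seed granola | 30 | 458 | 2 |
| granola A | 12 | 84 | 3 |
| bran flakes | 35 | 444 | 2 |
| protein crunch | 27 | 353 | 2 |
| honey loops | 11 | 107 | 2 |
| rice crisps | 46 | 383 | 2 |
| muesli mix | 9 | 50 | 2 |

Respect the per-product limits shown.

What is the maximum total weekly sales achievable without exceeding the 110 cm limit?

1483

2×seed granola + protein crunch + 2×honey loops uses 109 of the 110 cm and totals 1483.
The spare 1 cm is too small for any remaining product, and no exchange beats 1483.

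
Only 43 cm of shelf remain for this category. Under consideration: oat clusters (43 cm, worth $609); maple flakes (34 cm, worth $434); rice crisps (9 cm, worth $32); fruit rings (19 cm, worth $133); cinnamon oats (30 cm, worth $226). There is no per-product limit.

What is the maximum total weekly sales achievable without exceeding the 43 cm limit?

Best packing: oat clusters — 43 cm, 609 total.
Every other selection either busts 43 cm or fails to beat 609.

609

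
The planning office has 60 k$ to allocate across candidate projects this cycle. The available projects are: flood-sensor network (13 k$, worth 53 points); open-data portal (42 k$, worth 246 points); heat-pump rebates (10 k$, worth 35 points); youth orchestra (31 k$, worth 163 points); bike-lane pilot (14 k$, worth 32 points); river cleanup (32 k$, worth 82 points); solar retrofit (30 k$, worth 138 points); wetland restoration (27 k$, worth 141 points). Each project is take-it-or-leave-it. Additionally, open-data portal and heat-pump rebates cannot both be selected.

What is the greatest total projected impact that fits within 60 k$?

Taking the top-ratio projects first gives flood-sensor network + open-data portal for 299 (55 k$).
The 55 k$ tied up in flood-sensor network and open-data portal is better spent on youth orchestra + wetland restoration — total rises to 304 (58 k$).
Next best is flood-sensor network + open-data portal at 299 (55 k$) — short by 5.

304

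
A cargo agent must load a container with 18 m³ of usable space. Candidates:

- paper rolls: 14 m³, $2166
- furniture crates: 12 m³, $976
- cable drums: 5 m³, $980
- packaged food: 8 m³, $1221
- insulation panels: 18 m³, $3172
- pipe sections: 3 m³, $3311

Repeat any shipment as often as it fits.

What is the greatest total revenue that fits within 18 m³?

The ratio ordering already packs tightly: 6×pipe sections, 18 m³, 19866.
That's the maximum — no swap from here does better than 19866.

19866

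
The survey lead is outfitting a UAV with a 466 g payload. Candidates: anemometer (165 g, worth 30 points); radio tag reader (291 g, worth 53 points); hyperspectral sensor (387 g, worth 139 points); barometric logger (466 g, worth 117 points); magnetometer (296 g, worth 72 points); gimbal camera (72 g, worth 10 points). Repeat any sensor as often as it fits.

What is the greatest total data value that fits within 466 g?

149

By data value per g: hyperspectral sensor 0.36, barometric logger 0.25, magnetometer 0.24, radio tag reader 0.18 lead.
Taking hyperspectral sensor + gimbal camera: 459 g used, 149 in data value.
Nothing else within 466 g beats 149.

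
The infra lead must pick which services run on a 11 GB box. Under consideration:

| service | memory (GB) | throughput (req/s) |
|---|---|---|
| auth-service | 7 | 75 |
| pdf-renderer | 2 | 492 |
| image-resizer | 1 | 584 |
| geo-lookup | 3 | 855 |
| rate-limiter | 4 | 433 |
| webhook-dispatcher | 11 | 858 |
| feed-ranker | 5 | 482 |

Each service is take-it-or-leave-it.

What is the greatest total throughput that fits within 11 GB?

Filling by ratio: pdf-renderer + image-resizer + geo-lookup + rate-limiter for 2364, with 1 GB left unused.
Dropping rate-limiter frees 4 GB; slotting in feed-ranker (5 GB) lifts the total to 2413 at 11 GB.
No other feasible combination exceeds 2413.

2413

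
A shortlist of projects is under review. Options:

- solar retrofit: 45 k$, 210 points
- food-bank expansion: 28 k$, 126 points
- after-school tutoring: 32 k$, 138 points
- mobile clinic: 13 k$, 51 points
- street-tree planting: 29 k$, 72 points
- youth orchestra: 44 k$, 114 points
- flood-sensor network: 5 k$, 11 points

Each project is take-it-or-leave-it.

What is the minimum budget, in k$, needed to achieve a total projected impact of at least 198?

45

Minimise k$ subject to total projected impact ≥ 198.
solar retrofit reaches 210 using 45 k$.
No combination under 45 k$ hits 198.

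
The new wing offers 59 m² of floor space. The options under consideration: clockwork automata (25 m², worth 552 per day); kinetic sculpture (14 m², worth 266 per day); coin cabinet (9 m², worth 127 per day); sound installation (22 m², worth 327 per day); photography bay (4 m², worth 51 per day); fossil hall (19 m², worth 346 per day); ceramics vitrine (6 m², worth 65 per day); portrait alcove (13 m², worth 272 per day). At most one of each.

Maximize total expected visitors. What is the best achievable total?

Taking the top-ratio exhibits first gives clockwork automata + kinetic sculpture + photography bay + portrait alcove for 1141 (56 m²).
The 18 m² tied up in kinetic sculpture and photography bay is better spent on fossil hall — total rises to 1170 (57 m²).
Next best is clockwork automata + kinetic sculpture + fossil hall at 1164 (58 m²) — short by 6.

1170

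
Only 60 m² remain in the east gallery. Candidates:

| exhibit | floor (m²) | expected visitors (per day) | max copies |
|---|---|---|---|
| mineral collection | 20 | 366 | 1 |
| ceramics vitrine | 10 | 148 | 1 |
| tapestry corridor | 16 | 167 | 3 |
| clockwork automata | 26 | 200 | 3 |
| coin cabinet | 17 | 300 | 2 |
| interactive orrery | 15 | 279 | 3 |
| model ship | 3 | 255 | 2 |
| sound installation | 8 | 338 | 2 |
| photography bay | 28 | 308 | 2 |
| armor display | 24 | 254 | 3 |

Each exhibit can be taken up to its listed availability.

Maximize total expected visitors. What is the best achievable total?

Greedy by ratio would take 2×interactive orrery + 2×model ship + 2×sound installation: 52 m² used, total 1744.
Replace 2×interactive orrery with mineral collection + coin cabinet: the trade gains 108 net, giving 1852 at 59 m².
The spare 1 m² is too small for any remaining exhibit, and no exchange beats 1852.

1852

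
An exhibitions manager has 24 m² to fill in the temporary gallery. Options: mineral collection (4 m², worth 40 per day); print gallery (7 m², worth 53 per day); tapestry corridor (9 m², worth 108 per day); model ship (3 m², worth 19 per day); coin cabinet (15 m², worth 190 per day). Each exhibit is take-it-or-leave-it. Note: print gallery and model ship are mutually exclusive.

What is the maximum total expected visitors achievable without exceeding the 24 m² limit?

Best packing: tapestry corridor + coin cabinet — 24 m², 298 total.
That's the maximum — no feasible swap from here does better than 298.

298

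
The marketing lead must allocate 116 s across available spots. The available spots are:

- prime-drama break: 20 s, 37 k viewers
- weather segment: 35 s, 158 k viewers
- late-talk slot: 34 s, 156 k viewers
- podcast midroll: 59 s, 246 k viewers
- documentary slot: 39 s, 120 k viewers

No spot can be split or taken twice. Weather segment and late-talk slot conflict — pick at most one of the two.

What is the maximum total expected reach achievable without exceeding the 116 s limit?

441

Ranking by ratio (expected reach/s): late-talk slot 4.59, weather segment 4.51, podcast midroll 4.17.
Best packing: prime-drama break + weather segment + podcast midroll — 114 s, 441 total.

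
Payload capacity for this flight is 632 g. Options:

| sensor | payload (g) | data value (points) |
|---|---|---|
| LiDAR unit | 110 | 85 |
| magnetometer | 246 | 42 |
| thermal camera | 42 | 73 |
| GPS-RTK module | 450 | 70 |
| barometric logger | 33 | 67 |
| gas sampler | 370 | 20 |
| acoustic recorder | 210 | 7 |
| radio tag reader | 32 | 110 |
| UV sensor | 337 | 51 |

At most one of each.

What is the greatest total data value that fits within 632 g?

386

A density-first pass picks LiDAR unit + magnetometer + thermal camera + barometric logger + radio tag reader — 377 at 463 g.
Dropping magnetometer frees 246 g; slotting in UV sensor (337 g) lifts the total to 386 at 554 g.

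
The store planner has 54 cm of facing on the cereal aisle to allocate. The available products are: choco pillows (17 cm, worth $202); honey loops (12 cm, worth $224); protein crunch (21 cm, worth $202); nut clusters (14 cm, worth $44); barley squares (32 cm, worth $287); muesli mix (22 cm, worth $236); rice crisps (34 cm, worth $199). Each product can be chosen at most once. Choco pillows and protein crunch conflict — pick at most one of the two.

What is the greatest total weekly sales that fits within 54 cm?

662

Taking choco pillows + honey loops + muesli mix: 51 cm used, 662 in weekly sales.
Runner-up barley squares + muesli mix tops out at 523.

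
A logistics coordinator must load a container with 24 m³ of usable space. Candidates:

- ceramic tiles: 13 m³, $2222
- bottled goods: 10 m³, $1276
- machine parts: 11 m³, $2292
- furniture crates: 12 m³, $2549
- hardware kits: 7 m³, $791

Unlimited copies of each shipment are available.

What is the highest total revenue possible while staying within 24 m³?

Taking 2×furniture crates: 24 m³ used, 5098 in revenue.
Every other selection either busts 24 m³ or fails to beat 5098.

5098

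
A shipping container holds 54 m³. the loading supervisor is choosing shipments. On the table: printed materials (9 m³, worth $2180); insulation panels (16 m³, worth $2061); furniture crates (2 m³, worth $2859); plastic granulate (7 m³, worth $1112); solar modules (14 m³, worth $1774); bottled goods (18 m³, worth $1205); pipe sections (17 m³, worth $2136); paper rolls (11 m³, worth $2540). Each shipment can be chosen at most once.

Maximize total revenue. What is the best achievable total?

11489

Filling by ratio: printed materials + insulation panels + furniture crates + plastic granulate + paper rolls for 10752, with 9 m³ left unused.
The 23 m³ tied up in insulation panels and plastic granulate is better spent on solar modules + pipe sections — total rises to 11489 (53 m³).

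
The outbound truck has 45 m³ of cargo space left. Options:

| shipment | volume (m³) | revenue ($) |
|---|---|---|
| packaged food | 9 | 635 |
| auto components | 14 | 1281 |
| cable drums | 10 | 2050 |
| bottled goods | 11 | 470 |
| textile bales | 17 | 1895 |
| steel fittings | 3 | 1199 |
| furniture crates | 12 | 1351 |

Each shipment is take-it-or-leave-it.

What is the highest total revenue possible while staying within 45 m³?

6495

Taking cable drums + textile bales + steel fittings + furniture crates: 42 m³ used, 6495 in revenue.
An exhaustive check of the 128 subsets confirms 6495.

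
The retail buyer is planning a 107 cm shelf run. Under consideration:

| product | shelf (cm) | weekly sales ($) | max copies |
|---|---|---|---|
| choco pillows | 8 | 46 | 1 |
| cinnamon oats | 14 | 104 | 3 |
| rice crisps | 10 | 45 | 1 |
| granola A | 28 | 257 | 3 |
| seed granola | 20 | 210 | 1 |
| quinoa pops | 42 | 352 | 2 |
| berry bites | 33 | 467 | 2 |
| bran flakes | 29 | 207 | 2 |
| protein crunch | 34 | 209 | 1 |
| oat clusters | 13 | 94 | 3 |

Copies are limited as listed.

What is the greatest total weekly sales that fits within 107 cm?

1285

Taking the top-ratio products first gives cinnamon oats + seed granola + 2×berry bites for 1248 (100 cm).
The 34 cm tied up in cinnamon oats and seed granola is better spent on granola A + oat clusters — total rises to 1285 (107 cm).
Every other selection either busts 107 cm or exceeds an availability limit or fails to beat 1285.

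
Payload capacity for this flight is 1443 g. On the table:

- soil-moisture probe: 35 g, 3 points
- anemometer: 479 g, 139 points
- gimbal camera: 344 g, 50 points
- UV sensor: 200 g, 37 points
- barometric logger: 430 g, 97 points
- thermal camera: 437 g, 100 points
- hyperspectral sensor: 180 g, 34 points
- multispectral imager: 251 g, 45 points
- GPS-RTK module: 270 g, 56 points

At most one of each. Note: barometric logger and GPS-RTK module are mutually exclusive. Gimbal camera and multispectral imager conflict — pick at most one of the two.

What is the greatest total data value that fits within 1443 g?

340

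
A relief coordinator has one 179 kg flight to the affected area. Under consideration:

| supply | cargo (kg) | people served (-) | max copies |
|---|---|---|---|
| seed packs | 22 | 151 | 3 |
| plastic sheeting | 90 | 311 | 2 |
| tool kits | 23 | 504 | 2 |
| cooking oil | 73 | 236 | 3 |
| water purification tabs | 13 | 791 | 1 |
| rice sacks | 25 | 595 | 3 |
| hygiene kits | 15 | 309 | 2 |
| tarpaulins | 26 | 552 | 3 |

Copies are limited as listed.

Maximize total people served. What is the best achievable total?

4493

Filling by ratio: 2×tool kits + water purification tabs + 3×rice sacks + hygiene kits + tarpaulins for 4445, with 4 kg left unused.
The 23 kg tied up in tool kits is better spent on tarpaulins — total rises to 4493 (178 kg).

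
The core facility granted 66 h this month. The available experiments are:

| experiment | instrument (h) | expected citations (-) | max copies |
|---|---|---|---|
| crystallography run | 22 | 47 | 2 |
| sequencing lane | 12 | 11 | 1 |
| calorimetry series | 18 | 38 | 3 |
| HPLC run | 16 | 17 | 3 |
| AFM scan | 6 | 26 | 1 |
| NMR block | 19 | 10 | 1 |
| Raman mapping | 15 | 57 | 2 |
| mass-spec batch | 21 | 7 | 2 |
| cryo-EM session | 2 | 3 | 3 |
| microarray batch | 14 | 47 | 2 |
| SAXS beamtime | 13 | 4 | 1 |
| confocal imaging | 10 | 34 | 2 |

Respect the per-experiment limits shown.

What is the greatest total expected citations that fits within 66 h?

237

Taking the top-ratio experiments first gives AFM scan + 2×Raman mapping + 3×cryo-EM session + 2×confocal imaging for 217 (62 h).
Dropping 2×cryo-EM session and 2×confocal imaging frees 24 h; slotting in 2×microarray batch (28 h) lifts the total to 237 at 66 h.
Every other selection either busts 66 h or exceeds an availability limit or fails to beat 237.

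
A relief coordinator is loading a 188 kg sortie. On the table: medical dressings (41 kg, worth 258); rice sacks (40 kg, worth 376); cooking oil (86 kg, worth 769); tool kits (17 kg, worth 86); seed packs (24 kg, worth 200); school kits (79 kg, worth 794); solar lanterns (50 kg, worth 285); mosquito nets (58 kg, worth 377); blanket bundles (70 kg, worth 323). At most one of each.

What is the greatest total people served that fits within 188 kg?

1649

Density check — school kits 10.05, rice sacks 9.40, cooking oil 8.94 are the best per kg.
Greedy by ratio would take medical dressings + rice sacks + seed packs + school kits: 184 kg used, total 1628.
A better packing is cooking oil + tool kits + school kits: 182 kg, total 1649.
Runner-up medical dressings + rice sacks + seed packs + school kits tops out at 1628.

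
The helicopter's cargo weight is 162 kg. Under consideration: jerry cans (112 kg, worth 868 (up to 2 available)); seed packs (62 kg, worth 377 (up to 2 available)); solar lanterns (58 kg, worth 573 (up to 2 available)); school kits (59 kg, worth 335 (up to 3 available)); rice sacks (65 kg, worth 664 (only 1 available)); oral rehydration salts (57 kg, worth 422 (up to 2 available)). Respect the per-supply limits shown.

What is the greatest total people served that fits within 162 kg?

1237

Solar lanterns + rice sacks uses 123 of the 162 kg and totals 1237.
No other feasible combination exceeds 1237.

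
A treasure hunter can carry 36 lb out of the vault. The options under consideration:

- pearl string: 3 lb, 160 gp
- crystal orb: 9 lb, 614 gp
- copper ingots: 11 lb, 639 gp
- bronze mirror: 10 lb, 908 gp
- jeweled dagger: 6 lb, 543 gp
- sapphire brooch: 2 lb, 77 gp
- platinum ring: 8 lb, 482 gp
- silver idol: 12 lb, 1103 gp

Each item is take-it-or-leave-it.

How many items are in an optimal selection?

4

Best achievable value is 3036.
For example bronze mirror + jeweled dagger + platinum ring + silver idol achieves it, using 36 lb.
Any selection reaching 3036 contains exactly 4 items.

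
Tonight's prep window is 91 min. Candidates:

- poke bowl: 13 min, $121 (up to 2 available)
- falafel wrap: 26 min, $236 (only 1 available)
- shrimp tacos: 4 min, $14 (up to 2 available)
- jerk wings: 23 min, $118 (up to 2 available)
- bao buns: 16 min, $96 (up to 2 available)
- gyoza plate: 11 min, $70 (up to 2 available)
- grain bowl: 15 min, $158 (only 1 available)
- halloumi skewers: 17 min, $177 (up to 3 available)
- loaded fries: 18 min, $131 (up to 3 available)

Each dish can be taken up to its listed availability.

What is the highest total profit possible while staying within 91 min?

By profit per min: grain bowl 10.53, halloumi skewers 10.41, poke bowl 9.31 lead.
Taking the top-ratio dishes first gives poke bowl + gyoza plate + grain bowl + 3×halloumi skewers for 880 (90 min).
Replace gyoza plate and grain bowl with falafel wrap: the trade gains 8 net, giving 888 at 90 min.
Every other selection either busts 91 min or exceeds an availability limit or fails to beat 888.

888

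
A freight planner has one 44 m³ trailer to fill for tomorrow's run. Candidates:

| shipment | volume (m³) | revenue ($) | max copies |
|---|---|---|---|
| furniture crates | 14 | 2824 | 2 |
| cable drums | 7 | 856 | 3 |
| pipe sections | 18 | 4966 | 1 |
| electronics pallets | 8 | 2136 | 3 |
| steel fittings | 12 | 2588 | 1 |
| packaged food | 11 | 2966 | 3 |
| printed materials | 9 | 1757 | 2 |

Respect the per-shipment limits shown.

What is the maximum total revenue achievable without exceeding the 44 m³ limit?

By revenue per m³: pipe sections 275.89, packaged food 269.64, electronics pallets 267.00, steel fittings 215.67 lead.
Greedy by ratio would take pipe sections + 2×packaged food: 40 m³ used, total 10898.
The 22 m³ tied up in 2×packaged food is better spent on 3×electronics pallets — total rises to 11374 (42 m³).

11374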